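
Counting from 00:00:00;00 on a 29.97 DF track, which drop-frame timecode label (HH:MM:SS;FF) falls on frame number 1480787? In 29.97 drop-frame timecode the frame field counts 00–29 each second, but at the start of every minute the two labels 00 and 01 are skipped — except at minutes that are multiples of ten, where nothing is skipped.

13:43:28;29

Ten DF minutes hold 17982 frames, so frame 1480787 lies in block 82 (frames 1474524–1492505) with 6263 frames into that block.
The block's first minute is 1800 frames and the rest 1798 each; 6263 frames reaches minute 3, so 82 × 18 + 3 × 2 = 1482 labels have been skipped so far.
Adding those back, label number 1480787 + 1482 = 1482269 at 30 labels/s is 49408 s + 29 f = 13 h 43 min 28 s frame 29, i.e. 13:43:28;29.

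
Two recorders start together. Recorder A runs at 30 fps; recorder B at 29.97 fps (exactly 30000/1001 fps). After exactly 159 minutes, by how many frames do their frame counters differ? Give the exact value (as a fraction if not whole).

286200/1001 frames

159 min = 9540 s.
A emits 30 × 9540 = 286200 frames; B emits 30000/1001 × 9540 = 286200000/1001.
Difference = 286200/1001 frames (≈ 285.9141); B is behind A.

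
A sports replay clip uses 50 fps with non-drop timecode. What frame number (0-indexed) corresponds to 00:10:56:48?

32848

Total seconds to the label: (0 × 3600 + 10 × 60 + 56) = 656.
Frame index = 656 × 50 + 48 = 32848.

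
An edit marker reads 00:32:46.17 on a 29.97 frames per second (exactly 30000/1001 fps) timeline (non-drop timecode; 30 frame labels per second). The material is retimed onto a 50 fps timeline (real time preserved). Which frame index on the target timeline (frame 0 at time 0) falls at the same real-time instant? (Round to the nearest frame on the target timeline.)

Source frame index: (0×3600 + 32×60 + 46) × 30 + 17 = 58997.
Real time: 58997 / (30000/1001) = 59055997/30000 s.
Target frame: (59055997/30000) × (50) = 59055997/600 ≈ 98426.662 → 98427.

frame 98427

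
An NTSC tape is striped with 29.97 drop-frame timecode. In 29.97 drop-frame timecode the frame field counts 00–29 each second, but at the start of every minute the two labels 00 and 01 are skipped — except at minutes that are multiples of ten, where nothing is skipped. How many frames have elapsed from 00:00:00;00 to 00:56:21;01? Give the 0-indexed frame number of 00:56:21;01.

As if non-drop at 30 labels/s: (0 × 3600 + 56 × 60 + 21) × 30 + 1 = 101431.
Minute boundaries passed: 56; those not divisible by 10: 56 − 5 = 51; dropped labels = 2 × 51 = 102.
Actual frame index = 101431 − 102 = 101329.

101329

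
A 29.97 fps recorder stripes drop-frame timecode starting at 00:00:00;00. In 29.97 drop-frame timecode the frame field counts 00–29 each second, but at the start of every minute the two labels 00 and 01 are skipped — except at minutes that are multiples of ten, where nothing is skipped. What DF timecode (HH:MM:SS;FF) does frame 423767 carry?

Ten DF minutes hold 17982 frames, so frame 423767 lies in block 23 (frames 413586–431567) with 10181 frames into that block.
The block's first minute is 1800 frames and the rest 1798 each; 10181 frames reaches minute 5, so 23 × 18 + 5 × 2 = 424 labels have been skipped so far.
Adding those back, label number 423767 + 424 = 424191 at 30 labels/s is 14139 s + 21 f = 3 h 55 min 39 s frame 21, i.e. 03:55:39;21.

03:55:39;21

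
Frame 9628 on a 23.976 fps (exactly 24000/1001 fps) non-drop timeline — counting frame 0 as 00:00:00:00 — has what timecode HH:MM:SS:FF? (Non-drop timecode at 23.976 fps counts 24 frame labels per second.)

9628 ÷ 24 = 401 full seconds, remainder 4 frames.
401 s = 0 h 6 min 41 s.
Timecode: 00:06:41:04.

00:06:41:04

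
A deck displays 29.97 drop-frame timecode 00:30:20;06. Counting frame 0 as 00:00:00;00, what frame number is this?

Complete 10-minute blocks: 3, each 17982 frames → 53946.
Remaining 0 whole minutes in the current block: 0 frames.
Within the current minute: 20 × 30 + 6 = 606. Total = 53946 + 0 + 606 = 54552.

54552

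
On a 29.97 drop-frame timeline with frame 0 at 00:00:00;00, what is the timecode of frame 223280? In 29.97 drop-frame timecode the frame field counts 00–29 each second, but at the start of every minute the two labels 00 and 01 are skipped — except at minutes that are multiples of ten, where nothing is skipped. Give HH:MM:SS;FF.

Ten DF minutes hold 17982 frames, so frame 223280 lies in block 12 (frames 215784–233765) with 7496 frames into that block.
The block's first minute is 1800 frames and the rest 1798 each; 7496 frames reaches minute 4, so 12 × 18 + 4 × 2 = 224 labels have been skipped so far.
Adding those back, label number 223280 + 224 = 223504 at 30 labels/s is 7450 s + 4 f = 2 h 4 min 10 s frame 4, i.e. 02:04:10;04.

02:04:10;04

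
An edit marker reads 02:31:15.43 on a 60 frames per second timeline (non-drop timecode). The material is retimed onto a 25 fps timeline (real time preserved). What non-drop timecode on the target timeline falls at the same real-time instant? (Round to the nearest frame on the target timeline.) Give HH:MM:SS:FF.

Source frame index: (2×3600 + 31×60 + 15) × 60 + 43 = 544543.
Real time: 544543 / (60) = 544543/60 s.
Target frame: (544543/60) × (25) = 2722715/12 ≈ 226892.917 → 226893.
At 25 labels/s: frame 226893 → 02:31:15:18.

02:31:15:18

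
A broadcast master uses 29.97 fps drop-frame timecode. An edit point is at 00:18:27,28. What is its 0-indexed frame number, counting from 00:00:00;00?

Complete 10-minute blocks: 1, each 17982 frames → 17982.
Remaining 8 whole minutes in the current block: 1800 + 7 × 1798 = 14386 frames.
Within the current minute: 27 × 30 + 28 − 2 = 836 (labels ;00/;01 skipped at this minute). Total = 17982 + 14386 + 836 = 33204.

33204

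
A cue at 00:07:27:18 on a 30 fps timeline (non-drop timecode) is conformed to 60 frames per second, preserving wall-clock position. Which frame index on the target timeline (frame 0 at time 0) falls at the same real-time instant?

Source frame index: (0×3600 + 7×60 + 27) × 30 + 18 = 13428.
Real time: 13428 / (30) = 2238/5 s.
Target frame: (2238/5) × (60) = 26856.

frame 26856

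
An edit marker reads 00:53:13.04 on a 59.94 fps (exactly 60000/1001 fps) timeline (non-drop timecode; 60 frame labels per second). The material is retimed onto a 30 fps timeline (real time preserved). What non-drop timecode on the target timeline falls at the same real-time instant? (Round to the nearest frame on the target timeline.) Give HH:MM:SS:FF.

00:53:16:08

Source frame index: (0×3600 + 53×60 + 13) × 60 + 4 = 191584.
Real time: 191584 / (60000/1001) = 5992987/1875 s.
Target frame: (5992987/1875) × (30) = 11985974/125 ≈ 95887.792 → 95888.
At 30 labels/s: frame 95888 → 00:53:16:08.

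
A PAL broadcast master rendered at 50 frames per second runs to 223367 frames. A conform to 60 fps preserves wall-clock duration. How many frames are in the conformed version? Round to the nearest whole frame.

268040 frames

Frames at target rate = 223367 × (60) / (50) = 1340202/5 ≈ 268040.400.
Nearest whole frame: 268040.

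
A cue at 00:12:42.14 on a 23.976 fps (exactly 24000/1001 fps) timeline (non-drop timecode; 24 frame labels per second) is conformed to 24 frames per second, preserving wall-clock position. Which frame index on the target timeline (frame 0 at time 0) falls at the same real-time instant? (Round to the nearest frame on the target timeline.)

Source frame index: (0×3600 + 12×60 + 42) × 24 + 14 = 18302.
Real time: 18302 / (24000/1001) = 9160151/12000 s.
Target frame: (9160151/12000) × (24) = 9160151/500 ≈ 18320.302 → 18320.

frame 18320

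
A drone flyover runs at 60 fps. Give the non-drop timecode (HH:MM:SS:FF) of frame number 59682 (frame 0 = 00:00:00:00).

00:16:34:42

59682 ÷ 60 = 994 full seconds, remainder 42 frames.
994 s = 0 h 16 min 34 s.
Timecode: 00:16:34:42.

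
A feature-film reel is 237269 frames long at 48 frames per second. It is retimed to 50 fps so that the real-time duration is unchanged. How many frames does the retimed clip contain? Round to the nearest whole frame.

247155 frames

Frames at target rate = 237269 × (50) / (48) = 5931725/24 ≈ 247155.208.
Nearest whole frame: 247155.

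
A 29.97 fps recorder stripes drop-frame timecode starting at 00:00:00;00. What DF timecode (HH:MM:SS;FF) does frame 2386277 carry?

22:07:02;07

Ten DF minutes hold 17982 frames, so frame 2386277 lies in block 132 (frames 2373624–2391605) with 12653 frames into that block.
The block's first minute is 1800 frames and the rest 1798 each; 12653 frames reaches minute 7, so 132 × 18 + 7 × 2 = 2390 labels have been skipped so far.
Adding those back, label number 2386277 + 2390 = 2388667 at 30 labels/s is 79622 s + 7 f = 22 h 7 min 2 s frame 7, i.e. 22:07:02;07.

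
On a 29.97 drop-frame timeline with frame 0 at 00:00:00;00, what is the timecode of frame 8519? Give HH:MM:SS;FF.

00:04:44;07

Ten DF minutes hold 17982 frames, so frame 8519 lies in block 0 (frames 0–17981) with 8519 frames into that block.
The block's first minute is 1800 frames and the rest 1798 each; 8519 frames reaches minute 4, so 0 × 18 + 4 × 2 = 8 labels have been skipped so far.
Adding those back, label number 8519 + 8 = 8527 at 30 labels/s is 284 s + 7 f = 0 h 4 min 44 s frame 7, i.e. 00:04:44;07.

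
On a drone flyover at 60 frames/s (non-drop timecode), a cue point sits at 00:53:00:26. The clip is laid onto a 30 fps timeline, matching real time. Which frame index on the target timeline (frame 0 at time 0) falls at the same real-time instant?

Source frame index: (0×3600 + 53×60 + 0) × 60 + 26 = 190826.
Real time: 190826 / (60) = 95413/30 s.
Target frame: (95413/30) × (30) = 95413.

frame 95413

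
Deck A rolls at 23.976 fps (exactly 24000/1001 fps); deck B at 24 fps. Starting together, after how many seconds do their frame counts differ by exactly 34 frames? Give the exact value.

The gap grows by |24 − 24000/1001| = 24/1001 frames per second.
Time for a 34-frame gap: 34 ÷ (24/1001) = 17017/12 s.

17017/12 seconds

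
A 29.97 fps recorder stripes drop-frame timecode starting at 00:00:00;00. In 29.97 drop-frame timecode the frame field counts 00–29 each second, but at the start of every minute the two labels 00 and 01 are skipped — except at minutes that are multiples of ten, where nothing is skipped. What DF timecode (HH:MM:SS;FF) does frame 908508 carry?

Ten DF minutes hold 17982 frames, so frame 908508 lies in block 50 (frames 899100–917081) with 9408 frames into that block.
The block's first minute is 1800 frames and the rest 1798 each; 9408 frames reaches minute 5, so 50 × 18 + 5 × 2 = 910 labels have been skipped so far.
Adding those back, label number 908508 + 910 = 909418 at 30 labels/s is 30313 s + 28 f = 8 h 25 min 13 s frame 28, i.e. 08:25:13;28.

08:25:13;28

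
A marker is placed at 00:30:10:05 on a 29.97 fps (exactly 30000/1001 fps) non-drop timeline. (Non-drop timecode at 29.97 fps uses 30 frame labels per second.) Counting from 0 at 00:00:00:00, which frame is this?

frame 54305

Total seconds to the label: (0 × 3600 + 30 × 60 + 10) = 1810.
Frame index = 1810 × 30 + 5 = 54305.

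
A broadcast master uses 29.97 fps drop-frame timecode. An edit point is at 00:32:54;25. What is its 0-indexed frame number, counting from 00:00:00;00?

As if non-drop at 30 labels/s: (0 × 3600 + 32 × 60 + 54) × 30 + 25 = 59245.
Minute boundaries passed: 32; those not divisible by 10: 32 − 3 = 29; dropped labels = 2 × 29 = 58.
Actual frame index = 59245 − 58 = 59187.

59187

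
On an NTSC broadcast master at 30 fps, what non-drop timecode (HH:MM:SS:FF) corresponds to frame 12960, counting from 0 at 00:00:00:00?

00:07:12:00

12960 ÷ 30 = 432 full seconds, remainder 0 frames.
432 s = 0 h 7 min 12 s.
Timecode: 00:07:12:00.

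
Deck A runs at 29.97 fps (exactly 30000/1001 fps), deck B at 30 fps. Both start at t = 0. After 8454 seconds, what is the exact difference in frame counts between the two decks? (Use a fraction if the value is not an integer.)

253620/1001 frames

A emits 30000/1001 × 8454 = 253620000/1001 frames; B emits 30 × 8454 = 253620.
Difference = 253620/1001 frames (≈ 253.3666); B is ahead of A.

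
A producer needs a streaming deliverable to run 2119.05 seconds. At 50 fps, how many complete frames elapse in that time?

Frames = 2119.05 × 50 = 211905/2 ≈ 105952.5000.
Complete frames: 105952.

105952 frames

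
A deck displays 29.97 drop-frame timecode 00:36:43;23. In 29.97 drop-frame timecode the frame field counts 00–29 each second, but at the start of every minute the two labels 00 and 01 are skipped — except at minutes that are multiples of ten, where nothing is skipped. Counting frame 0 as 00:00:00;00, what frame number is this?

66047

As if non-drop at 30 labels/s: (0 × 3600 + 36 × 60 + 43) × 30 + 23 = 66113.
Minute boundaries passed: 36; those not divisible by 10: 36 − 3 = 33; dropped labels = 2 × 33 = 66.
Actual frame index = 66113 − 66 = 66047.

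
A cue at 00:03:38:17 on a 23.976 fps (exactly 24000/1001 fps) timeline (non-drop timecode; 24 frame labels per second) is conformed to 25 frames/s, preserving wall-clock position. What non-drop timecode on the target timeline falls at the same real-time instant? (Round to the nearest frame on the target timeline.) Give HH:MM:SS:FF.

00:03:38:23

Source frame index: (0×3600 + 3×60 + 38) × 24 + 17 = 5249.
Real time: 5249 / (24000/1001) = 5254249/24000 s.
Target frame: (5254249/24000) × (25) = 5254249/960 ≈ 5473.176 → 5473.
At 25 labels/s: frame 5473 → 00:03:38:23.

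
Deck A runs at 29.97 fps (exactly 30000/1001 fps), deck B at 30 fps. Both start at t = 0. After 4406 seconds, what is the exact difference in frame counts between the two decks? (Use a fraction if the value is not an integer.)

A emits 30000/1001 × 4406 = 132180000/1001 frames; B emits 30 × 4406 = 132180.
Difference = 132180/1001 frames (≈ 132.0480); B is ahead of A.

132180/1001 frames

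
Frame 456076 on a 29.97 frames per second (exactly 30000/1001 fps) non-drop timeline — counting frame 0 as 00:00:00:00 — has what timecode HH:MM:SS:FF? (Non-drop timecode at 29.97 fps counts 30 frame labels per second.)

456076 ÷ 30 = 15202 full seconds, remainder 16 frames.
15202 s = 4 h 13 min 22 s.
Timecode: 04:13:22:16.

04:13:22:16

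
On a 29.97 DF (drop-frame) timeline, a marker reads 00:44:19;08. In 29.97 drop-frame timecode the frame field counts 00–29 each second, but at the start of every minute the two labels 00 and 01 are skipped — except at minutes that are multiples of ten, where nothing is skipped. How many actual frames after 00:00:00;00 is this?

As if non-drop at 30 labels/s: (0 × 3600 + 44 × 60 + 19) × 30 + 8 = 79778.
Minute boundaries passed: 44; those not divisible by 10: 44 − 4 = 40; dropped labels = 2 × 40 = 80.
Actual frame index = 79778 − 80 = 79698.

79698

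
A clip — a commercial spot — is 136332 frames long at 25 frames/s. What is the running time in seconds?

Running time = 136332 / (25) = 5453.28 s.

5453.28 seconds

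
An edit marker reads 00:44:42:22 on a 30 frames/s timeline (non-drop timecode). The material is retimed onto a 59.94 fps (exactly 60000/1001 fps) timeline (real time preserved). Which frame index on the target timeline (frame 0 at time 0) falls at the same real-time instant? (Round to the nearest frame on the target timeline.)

Source frame index: (0×3600 + 44×60 + 42) × 30 + 22 = 80482.
Real time: 80482 / (30) = 40241/15 s.
Target frame: (40241/15) × (60000/1001) = 160964000/1001 ≈ 160803.197 → 160803.

frame 160803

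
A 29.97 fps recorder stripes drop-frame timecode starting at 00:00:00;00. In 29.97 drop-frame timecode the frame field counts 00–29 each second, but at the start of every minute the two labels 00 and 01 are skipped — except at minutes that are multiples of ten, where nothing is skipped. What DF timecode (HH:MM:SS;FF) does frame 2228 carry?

00:01:14;10

Ten DF minutes hold 17982 frames, so frame 2228 lies in block 0 (frames 0–17981) with 2228 frames into that block.
The block's first minute is 1800 frames and the rest 1798 each; 2228 frames reaches minute 1, so 0 × 18 + 1 × 2 = 2 labels have been skipped so far.
Adding those back, label number 2228 + 2 = 2230 at 30 labels/s is 74 s + 10 f = 0 h 1 min 14 s frame 10, i.e. 00:01:14;10.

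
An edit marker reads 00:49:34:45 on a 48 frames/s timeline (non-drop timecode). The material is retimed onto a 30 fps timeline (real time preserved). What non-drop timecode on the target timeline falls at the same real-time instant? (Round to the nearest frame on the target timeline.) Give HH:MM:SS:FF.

00:49:34:28

Source frame index: (0×3600 + 49×60 + 34) × 48 + 45 = 142797.
Real time: 142797 / (48) = 47599/16 s.
Target frame: (47599/16) × (30) = 713985/8 ≈ 89248.125 → 89248.
At 30 labels/s: frame 89248 → 00:49:34:28.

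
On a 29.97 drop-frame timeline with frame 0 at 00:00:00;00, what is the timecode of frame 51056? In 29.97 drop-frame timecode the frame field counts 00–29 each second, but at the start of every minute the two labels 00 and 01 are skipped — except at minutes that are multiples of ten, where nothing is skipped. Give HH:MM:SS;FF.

Each 10-minute DF block holds 10 × 60 × 30 − 9 × 2 = 17982 frames. 51056 ÷ 17982 → 2 full blocks, remainder 15092.
Within the partial block the first minute is 1800 frames and each further minute 1798, so 8 further minute boundaries passed. Total skipped labels = 18 × 2 + 2 × 8 = 52.
Non-drop label index = 51056 + 52 = 51108; at 30 labels/s that is 00:28:23:18, i.e. DF 00:28:23;18.

00:28:23;18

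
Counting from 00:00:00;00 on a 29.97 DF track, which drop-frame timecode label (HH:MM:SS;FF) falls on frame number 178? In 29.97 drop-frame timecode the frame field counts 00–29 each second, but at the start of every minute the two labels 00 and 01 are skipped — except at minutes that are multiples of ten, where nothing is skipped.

00:00:05;28

Ten DF minutes hold 17982 frames, so frame 178 lies in block 0 (frames 0–17981) with 178 frames into that block.
The block's first minute is 1800 frames and the rest 1798 each; 178 frames reaches minute 0, so 0 × 18 + 0 × 2 = 0 labels have been skipped so far.
Adding those back, label number 178 + 0 = 178 at 30 labels/s is 5 s + 28 f = 0 h 0 min 5 s frame 28, i.e. 00:00:05;28.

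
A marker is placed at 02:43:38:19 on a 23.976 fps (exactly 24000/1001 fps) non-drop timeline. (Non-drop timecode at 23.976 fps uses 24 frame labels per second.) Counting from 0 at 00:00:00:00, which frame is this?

Total seconds to the label: (2 × 3600 + 43 × 60 + 38) = 9818.
Frame index = 9818 × 24 + 19 = 235651.

frame 235651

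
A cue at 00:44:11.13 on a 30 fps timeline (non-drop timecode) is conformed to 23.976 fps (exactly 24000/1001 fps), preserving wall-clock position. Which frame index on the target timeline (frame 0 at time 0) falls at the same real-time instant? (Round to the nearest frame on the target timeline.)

Source frame index: (0×3600 + 44×60 + 11) × 30 + 13 = 79543.
Real time: 79543 / (30) = 79543/30 s.
Target frame: (79543/30) × (24000/1001) = 63634400/1001 ≈ 63570.829 → 63571.

frame 63571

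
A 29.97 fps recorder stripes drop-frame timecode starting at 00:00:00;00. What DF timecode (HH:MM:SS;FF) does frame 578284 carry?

05:21:35;12

Each 10-minute DF block holds 10 × 60 × 30 − 9 × 2 = 17982 frames. 578284 ÷ 17982 → 32 full blocks, remainder 2860.
Within the partial block the first minute is 1800 frames and each further minute 1798, so 1 further minute boundary passed. Total skipped labels = 18 × 32 + 2 × 1 = 578.
Non-drop label index = 578284 + 578 = 578862; at 30 labels/s that is 05:21:35:12, i.e. DF 05:21:35;12.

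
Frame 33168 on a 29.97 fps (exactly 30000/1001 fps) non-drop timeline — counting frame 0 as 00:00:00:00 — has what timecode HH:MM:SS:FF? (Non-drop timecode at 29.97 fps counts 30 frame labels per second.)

00:18:25:18

33168 ÷ 30 = 1105 full seconds, remainder 18 frames.
1105 s = 0 h 18 min 25 s.
Timecode: 00:18:25:18.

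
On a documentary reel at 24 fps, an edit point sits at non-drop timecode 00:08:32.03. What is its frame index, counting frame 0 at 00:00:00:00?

12291

Total seconds to the label: (0 × 3600 + 8 × 60 + 32) = 512.
Frame index = 512 × 24 + 3 = 12291.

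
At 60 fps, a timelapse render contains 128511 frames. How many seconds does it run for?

2141.85 seconds

Running time = 128511 / (60) = 2141.85 s.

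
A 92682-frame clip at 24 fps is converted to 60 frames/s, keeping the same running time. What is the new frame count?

231705 frames

Target frames = source frames × (target rate / source rate) = 92682 × (60)/(24) = 92682 × 5/2 = 231705.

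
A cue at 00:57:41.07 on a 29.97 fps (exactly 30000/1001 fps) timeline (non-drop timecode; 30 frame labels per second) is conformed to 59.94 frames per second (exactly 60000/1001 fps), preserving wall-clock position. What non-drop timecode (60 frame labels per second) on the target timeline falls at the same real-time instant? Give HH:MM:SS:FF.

Source frame index: (0×3600 + 57×60 + 41) × 30 + 7 = 103837.
Real time: 103837 / (30000/1001) = 103940837/30000 s.
Target frame: (103940837/30000) × (60000/1001) = 207674.
At 60 labels/s: frame 207674 → 00:57:41:14.

00:57:41:14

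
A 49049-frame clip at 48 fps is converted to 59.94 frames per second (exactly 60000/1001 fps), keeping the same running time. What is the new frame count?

61250 frames

Target frames = source frames × (target rate / source rate) = 49049 × (60000/1001)/(48) = 49049 × 1250/1001 = 61250.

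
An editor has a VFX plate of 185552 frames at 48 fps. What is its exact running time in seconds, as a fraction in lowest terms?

11597/3 seconds

Running time = 185552 ÷ (48) = 185552 × 1/48 = 11597/3 s.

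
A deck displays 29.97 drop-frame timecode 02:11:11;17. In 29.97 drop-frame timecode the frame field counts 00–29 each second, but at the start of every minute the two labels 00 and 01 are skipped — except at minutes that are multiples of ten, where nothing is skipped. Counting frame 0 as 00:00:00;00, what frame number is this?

235911

Complete 10-minute blocks: 13, each 17982 frames → 233766.
Remaining 1 whole minute in the current block: 1800 + 0 × 1798 = 1800 frames.
Within the current minute: 11 × 30 + 17 − 2 = 345 (labels ;00/;01 skipped at this minute). Total = 233766 + 1800 + 345 = 235911.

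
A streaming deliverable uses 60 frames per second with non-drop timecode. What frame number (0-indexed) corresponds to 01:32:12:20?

Total seconds to the label: (1 × 3600 + 32 × 60 + 12) = 5532.
Frame index = 5532 × 60 + 20 = 331940.

frame 331940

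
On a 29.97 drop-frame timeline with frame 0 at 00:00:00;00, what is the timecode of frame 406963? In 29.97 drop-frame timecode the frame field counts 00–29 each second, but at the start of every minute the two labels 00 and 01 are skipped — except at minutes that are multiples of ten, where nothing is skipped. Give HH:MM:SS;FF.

03:46:19;01

Ten DF minutes hold 17982 frames, so frame 406963 lies in block 22 (frames 395604–413585) with 11359 frames into that block.
The block's first minute is 1800 frames and the rest 1798 each; 11359 frames reaches minute 6, so 22 × 18 + 6 × 2 = 408 labels have been skipped so far.
Adding those back, label number 406963 + 408 = 407371 at 30 labels/s is 13579 s + 1 f = 3 h 46 min 19 s frame 1, i.e. 03:46:19;01.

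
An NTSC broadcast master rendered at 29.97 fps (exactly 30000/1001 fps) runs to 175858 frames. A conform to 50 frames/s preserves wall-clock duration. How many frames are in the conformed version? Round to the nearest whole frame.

Frames at target rate = 175858 × (50) / (30000/1001) = 88016929/300 ≈ 293389.763.
Nearest whole frame: 293390.

293390 frames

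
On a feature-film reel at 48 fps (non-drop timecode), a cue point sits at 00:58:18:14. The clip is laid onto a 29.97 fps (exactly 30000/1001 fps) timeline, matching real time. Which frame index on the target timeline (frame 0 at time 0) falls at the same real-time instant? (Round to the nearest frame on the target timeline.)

frame 104844

Source frame index: (0×3600 + 58×60 + 18) × 48 + 14 = 167918.
Real time: 167918 / (48) = 83959/24 s.
Target frame: (83959/24) × (30000/1001) = 104948750/1001 ≈ 104843.906 → 104844.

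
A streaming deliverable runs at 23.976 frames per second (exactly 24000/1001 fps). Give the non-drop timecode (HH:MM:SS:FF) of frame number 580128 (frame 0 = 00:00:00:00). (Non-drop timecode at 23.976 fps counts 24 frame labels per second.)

580128 ÷ 24 = 24172 full seconds, remainder 0 frames.
24172 s = 6 h 42 min 52 s.
Timecode: 06:42:52:00.

06:42:52:00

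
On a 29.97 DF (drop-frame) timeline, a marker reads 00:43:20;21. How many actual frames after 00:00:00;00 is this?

77943

As if non-drop at 30 labels/s: (0 × 3600 + 43 × 60 + 20) × 30 + 21 = 78021.
Minute boundaries passed: 43; those not divisible by 10: 43 − 4 = 39; dropped labels = 2 × 39 = 78.
Actual frame index = 78021 − 78 = 77943.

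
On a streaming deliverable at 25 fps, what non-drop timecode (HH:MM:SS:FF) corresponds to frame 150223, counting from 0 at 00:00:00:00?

01:40:08:23

150223 ÷ 25 = 6008 full seconds, remainder 23 frames.
6008 s = 1 h 40 min 8 s.
Timecode: 01:40:08:23.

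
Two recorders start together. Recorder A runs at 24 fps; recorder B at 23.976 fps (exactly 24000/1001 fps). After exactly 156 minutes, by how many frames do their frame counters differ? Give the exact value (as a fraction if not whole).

156 min = 9360 s.
A emits 24 × 9360 = 224640 frames; B emits 24000/1001 × 9360 = 17280000/77.
Difference = 17280/77 frames (≈ 224.4156); B is behind A.

17280/77 frames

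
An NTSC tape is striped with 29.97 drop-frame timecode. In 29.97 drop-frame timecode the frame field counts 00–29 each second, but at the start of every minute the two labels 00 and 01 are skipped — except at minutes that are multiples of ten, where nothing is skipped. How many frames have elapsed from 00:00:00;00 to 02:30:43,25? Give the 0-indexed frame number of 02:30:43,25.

271045

As if non-drop at 30 labels/s: (2 × 3600 + 30 × 60 + 43) × 30 + 25 = 271315.
Minute boundaries passed: 150; those not divisible by 10: 150 − 15 = 135; dropped labels = 2 × 135 = 270.
Actual frame index = 271315 − 270 = 271045.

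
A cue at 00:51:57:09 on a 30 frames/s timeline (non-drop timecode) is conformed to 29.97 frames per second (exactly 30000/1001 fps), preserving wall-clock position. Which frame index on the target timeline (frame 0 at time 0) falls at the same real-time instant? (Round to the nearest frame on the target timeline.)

frame 93426

Source frame index: (0×3600 + 51×60 + 57) × 30 + 9 = 93519.
Real time: 93519 / (30) = 31173/10 s.
Target frame: (31173/10) × (30000/1001) = 93519000/1001 ≈ 93425.574 → 93426.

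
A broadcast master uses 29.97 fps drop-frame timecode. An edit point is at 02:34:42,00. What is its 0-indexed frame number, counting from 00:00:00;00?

278182

As if non-drop at 30 labels/s: (2 × 3600 + 34 × 60 + 42) × 30 + 0 = 278460.
Minute boundaries passed: 154; those not divisible by 10: 154 − 15 = 139; dropped labels = 2 × 139 = 278.
Actual frame index = 278460 − 278 = 278182.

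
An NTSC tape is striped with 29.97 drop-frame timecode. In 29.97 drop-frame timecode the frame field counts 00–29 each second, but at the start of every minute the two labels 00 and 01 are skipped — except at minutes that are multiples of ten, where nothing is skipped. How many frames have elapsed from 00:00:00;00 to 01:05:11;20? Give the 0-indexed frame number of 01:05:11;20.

Complete 10-minute blocks: 6, each 17982 frames → 107892.
Remaining 5 whole minutes in the current block: 1800 + 4 × 1798 = 8992 frames.
Within the current minute: 11 × 30 + 20 − 2 = 348 (labels ;00/;01 skipped at this minute). Total = 107892 + 8992 + 348 = 117232.

117232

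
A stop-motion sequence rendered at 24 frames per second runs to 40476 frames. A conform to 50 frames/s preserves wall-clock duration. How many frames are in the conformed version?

84325 frames

Target frames = source frames × (target rate / source rate) = 40476 × (50)/(24) = 40476 × 25/12 = 84325.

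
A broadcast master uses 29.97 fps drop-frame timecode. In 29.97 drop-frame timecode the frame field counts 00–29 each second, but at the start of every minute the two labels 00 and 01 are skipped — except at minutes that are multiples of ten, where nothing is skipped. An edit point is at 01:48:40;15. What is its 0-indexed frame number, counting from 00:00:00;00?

As if non-drop at 30 labels/s: (1 × 3600 + 48 × 60 + 40) × 30 + 15 = 195615.
Minute boundaries passed: 108; those not divisible by 10: 108 − 10 = 98; dropped labels = 2 × 98 = 196.
Actual frame index = 195615 − 196 = 195419.

195419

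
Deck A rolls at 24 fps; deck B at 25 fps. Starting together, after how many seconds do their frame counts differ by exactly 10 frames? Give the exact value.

10 seconds

The gap grows by |25 − 24| = 1 frame per second.
Time for a 10-frame gap: 10 ÷ (1) = 10 s.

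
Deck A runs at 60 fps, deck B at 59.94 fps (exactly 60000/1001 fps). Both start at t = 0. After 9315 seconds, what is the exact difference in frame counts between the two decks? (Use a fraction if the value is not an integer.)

558900/1001 frames

A emits 60 × 9315 = 558900 frames; B emits 60000/1001 × 9315 = 558900000/1001.
Difference = 558900/1001 frames (≈ 558.3417); B is behind A.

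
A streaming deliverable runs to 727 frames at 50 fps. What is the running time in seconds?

Running time = 727 / (50) = 14.54 s.

14.54 seconds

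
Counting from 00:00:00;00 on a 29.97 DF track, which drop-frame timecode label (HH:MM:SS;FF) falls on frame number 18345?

Each 10-minute DF block holds 10 × 60 × 30 − 9 × 2 = 17982 frames. 18345 ÷ 17982 → 1 full block, remainder 363.
Within the partial block the first minute is 1800 frames and each further minute 1798, so 0 further minute boundaries passed. Total skipped labels = 18 × 1 + 2 × 0 = 18.
Non-drop label index = 18345 + 18 = 18363; at 30 labels/s that is 00:10:12:03, i.e. DF 00:10:12;03.

00:10:12;03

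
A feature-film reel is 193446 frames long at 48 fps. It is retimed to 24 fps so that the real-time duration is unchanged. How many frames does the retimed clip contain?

96723 frames

Target frames = source frames × (target rate / source rate) = 193446 × (24)/(48) = 193446 × 1/2 = 96723.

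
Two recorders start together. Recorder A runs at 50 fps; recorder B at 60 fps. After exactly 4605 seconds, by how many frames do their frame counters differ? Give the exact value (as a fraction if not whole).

A emits 50 × 4605 = 230250 frames; B emits 60 × 4605 = 276300.
Difference = 46050 frames; B is ahead of A.

46050 frames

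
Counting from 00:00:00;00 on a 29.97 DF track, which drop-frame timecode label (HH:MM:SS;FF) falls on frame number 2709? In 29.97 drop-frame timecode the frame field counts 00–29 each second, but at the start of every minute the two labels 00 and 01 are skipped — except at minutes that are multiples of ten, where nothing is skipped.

Each 10-minute DF block holds 10 × 60 × 30 − 9 × 2 = 17982 frames. 2709 ÷ 17982 → 0 full blocks, remainder 2709.
Within the partial block the first minute is 1800 frames and each further minute 1798, so 1 further minute boundary passed. Total skipped labels = 18 × 0 + 2 × 1 = 2.
Non-drop label index = 2709 + 2 = 2711; at 30 labels/s that is 00:01:30:11, i.e. DF 00:01:30;11.

00:01:30;11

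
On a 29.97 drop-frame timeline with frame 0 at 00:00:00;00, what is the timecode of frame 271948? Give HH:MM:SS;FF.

02:31:14;00

Each 10-minute DF block holds 10 × 60 × 30 − 9 × 2 = 17982 frames. 271948 ÷ 17982 → 15 full blocks, remainder 2218.
Within the partial block the first minute is 1800 frames and each further minute 1798, so 1 further minute boundary passed. Total skipped labels = 18 × 15 + 2 × 1 = 272.
Non-drop label index = 271948 + 272 = 272220; at 30 labels/s that is 02:31:14:00, i.e. DF 02:31:14;00.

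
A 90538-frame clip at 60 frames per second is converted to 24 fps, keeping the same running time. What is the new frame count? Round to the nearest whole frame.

Frames at target rate = 90538 × (24) / (60) = 181076/5 ≈ 36215.200.
Nearest whole frame: 36215.

36215 frames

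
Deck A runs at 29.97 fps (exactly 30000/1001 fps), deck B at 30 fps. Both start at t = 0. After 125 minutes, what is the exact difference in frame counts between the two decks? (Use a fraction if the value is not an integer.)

125 min = 7500 s.
A emits 30000/1001 × 7500 = 225000000/1001 frames; B emits 30 × 7500 = 225000.
Difference = 225000/1001 frames (≈ 224.7752); B is ahead of A.

225000/1001 frames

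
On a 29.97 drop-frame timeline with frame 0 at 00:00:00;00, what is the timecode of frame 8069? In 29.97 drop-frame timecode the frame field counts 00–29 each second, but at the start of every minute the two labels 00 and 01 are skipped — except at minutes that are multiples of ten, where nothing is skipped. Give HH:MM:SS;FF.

00:04:29;07

Each 10-minute DF block holds 10 × 60 × 30 − 9 × 2 = 17982 frames. 8069 ÷ 17982 → 0 full blocks, remainder 8069.
Within the partial block the first minute is 1800 frames and each further minute 1798, so 4 further minute boundaries passed. Total skipped labels = 18 × 0 + 2 × 4 = 8.
Non-drop label index = 8069 + 8 = 8077; at 30 labels/s that is 00:04:29:07, i.e. DF 00:04:29;07.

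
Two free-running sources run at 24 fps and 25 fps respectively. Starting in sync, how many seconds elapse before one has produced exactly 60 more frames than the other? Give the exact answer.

The gap grows by |25 − 24| = 1 frame per second.
Time for a 60-frame gap: 60 ÷ (1) = 60 s.

60 seconds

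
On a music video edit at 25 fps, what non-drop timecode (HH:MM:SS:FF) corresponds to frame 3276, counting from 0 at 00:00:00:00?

00:02:11:01

3276 ÷ 25 = 131 full seconds, remainder 1 frame.
131 s = 0 h 2 min 11 s.
Timecode: 00:02:11:01.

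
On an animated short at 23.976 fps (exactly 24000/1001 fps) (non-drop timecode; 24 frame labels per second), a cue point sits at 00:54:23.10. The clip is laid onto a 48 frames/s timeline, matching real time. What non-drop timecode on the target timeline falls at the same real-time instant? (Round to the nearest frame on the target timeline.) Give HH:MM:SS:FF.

00:54:26:33

Source frame index: (0×3600 + 54×60 + 23) × 24 + 10 = 78322.
Real time: 78322 / (24000/1001) = 39200161/12000 s.
Target frame: (39200161/12000) × (48) = 39200161/250 ≈ 156800.644 → 156801.
At 48 labels/s: frame 156801 → 00:54:26:33.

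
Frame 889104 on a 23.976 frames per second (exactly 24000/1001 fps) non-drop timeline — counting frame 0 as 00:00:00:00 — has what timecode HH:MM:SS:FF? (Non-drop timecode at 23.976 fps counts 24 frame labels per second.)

10:17:26:00

889104 ÷ 24 = 37046 full seconds, remainder 0 frames.
37046 s = 10 h 17 min 26 s.
Timecode: 10:17:26:00.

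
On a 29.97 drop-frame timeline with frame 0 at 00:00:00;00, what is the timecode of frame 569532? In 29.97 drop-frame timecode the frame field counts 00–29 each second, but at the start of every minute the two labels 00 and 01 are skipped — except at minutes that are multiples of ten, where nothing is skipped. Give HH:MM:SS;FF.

Ten DF minutes hold 17982 frames, so frame 569532 lies in block 31 (frames 557442–575423) with 12090 frames into that block.
The block's first minute is 1800 frames and the rest 1798 each; 12090 frames reaches minute 6, so 31 × 18 + 6 × 2 = 570 labels have been skipped so far.
Adding those back, label number 569532 + 570 = 570102 at 30 labels/s is 19003 s + 12 f = 5 h 16 min 43 s frame 12, i.e. 05:16:43;12.

05:16:43;12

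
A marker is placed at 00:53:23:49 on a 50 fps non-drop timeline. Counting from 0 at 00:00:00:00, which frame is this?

frame 160199

Total seconds to the label: (0 × 3600 + 53 × 60 + 23) = 3203.
Frame index = 3203 × 50 + 49 = 160199.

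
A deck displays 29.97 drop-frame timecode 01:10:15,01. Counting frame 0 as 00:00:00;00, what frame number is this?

126325

As if non-drop at 30 labels/s: (1 × 3600 + 10 × 60 + 15) × 30 + 1 = 126451.
Minute boundaries passed: 70; those not divisible by 10: 70 − 7 = 63; dropped labels = 2 × 63 = 126.
Actual frame index = 126451 − 126 = 126325.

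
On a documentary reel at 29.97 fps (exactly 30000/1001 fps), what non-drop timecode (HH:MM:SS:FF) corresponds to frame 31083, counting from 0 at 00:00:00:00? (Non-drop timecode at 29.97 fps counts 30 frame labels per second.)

31083 ÷ 30 = 1036 full seconds, remainder 3 frames.
1036 s = 0 h 17 min 16 s.
Timecode: 00:17:16:03.

00:17:16:03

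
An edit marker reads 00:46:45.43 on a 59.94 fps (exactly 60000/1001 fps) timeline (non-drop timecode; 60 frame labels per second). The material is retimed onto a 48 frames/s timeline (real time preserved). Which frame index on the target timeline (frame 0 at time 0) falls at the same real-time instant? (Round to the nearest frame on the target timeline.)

Source frame index: (0×3600 + 46×60 + 45) × 60 + 43 = 168343.
Real time: 168343 / (60000/1001) = 168511343/60000 s.
Target frame: (168511343/60000) × (48) = 168511343/1250 ≈ 134809.074 → 134809.

frame 134809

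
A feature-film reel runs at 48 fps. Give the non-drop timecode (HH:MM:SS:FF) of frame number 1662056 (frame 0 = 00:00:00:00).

09:37:06:08

1662056 ÷ 48 = 34626 full seconds, remainder 8 frames.
34626 s = 9 h 37 min 6 s.
Timecode: 09:37:06:08.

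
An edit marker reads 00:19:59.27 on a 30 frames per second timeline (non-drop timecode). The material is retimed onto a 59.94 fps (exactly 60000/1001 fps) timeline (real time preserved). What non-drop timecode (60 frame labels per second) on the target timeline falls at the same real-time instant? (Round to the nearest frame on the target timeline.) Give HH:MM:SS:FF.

00:19:58:42

Source frame index: (0×3600 + 19×60 + 59) × 30 + 27 = 35997.
Real time: 35997 / (30) = 11999/10 s.
Target frame: (11999/10) × (60000/1001) = 5538000/77 ≈ 71922.078 → 71922.
At 60 labels/s: frame 71922 → 00:19:58:42.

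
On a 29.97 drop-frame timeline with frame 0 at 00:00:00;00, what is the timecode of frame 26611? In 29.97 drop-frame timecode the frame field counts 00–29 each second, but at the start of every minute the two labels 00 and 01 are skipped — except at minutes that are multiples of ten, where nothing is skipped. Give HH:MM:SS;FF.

Each 10-minute DF block holds 10 × 60 × 30 − 9 × 2 = 17982 frames. 26611 ÷ 17982 → 1 full block, remainder 8629.
Within the partial block the first minute is 1800 frames and each further minute 1798, so 4 further minute boundaries passed. Total skipped labels = 18 × 1 + 2 × 4 = 26.
Non-drop label index = 26611 + 26 = 26637; at 30 labels/s that is 00:14:47:27, i.e. DF 00:14:47;27.

00:14:47;27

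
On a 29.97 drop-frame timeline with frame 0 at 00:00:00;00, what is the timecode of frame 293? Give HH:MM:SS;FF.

00:00:09;23

Ten DF minutes hold 17982 frames, so frame 293 lies in block 0 (frames 0–17981) with 293 frames into that block.
The block's first minute is 1800 frames and the rest 1798 each; 293 frames reaches minute 0, so 0 × 18 + 0 × 2 = 0 labels have been skipped so far.
Adding those back, label number 293 + 0 = 293 at 30 labels/s is 9 s + 23 f = 0 h 0 min 9 s frame 23, i.e. 00:00:09;23.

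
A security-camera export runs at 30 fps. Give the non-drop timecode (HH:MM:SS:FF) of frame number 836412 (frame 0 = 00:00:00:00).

836412 ÷ 30 = 27880 full seconds, remainder 12 frames.
27880 s = 7 h 44 min 40 s.
Timecode: 07:44:40:12.

07:44:40:12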